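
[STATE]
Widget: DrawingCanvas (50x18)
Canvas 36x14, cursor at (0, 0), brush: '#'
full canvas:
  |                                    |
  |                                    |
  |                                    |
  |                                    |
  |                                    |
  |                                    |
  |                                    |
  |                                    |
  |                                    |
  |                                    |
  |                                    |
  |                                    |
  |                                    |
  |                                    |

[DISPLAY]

+                                                 
                                                  
                                                  
                                                  
                                                  
                                                  
                                                  
                                                  
                                                  
                                                  
                                                  
                                                  
                                                  
                                                  
                                                  
                                                  
                                                  
                                                  


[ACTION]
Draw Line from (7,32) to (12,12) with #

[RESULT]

+                                                 
                                                  
                                                  
                                                  
                                                  
                                                  
                                                  
                              ###                 
                          ####                    
                      ####                        
                  ####                            
              ####                                
            ##                                    
                                                  
                                                  
                                                  
                                                  
                                                  


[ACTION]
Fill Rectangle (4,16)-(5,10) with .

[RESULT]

+                                                 
                                                  
                                                  
                                                  
          .......                                 
          .......                                 
                                                  
                              ###                 
                          ####                    
                      ####                        
                  ####                            
              ####                                
            ##                                    
                                                  
                                                  
                                                  
                                                  
                                                  


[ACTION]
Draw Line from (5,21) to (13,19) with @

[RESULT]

+                                                 
                                                  
                                                  
                                                  
          .......                                 
          .......    @                            
                     @                            
                     @        ###                 
                    @     ####                    
                    @ ####                        
                  ##@#                            
              ####  @                             
            ##     @                              
                   @                              
                                                  
                                                  
                                                  
                                                  


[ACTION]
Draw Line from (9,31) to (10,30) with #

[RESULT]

+                                                 
                                                  
                                                  
                                                  
          .......                                 
          .......    @                            
                     @                            
                     @        ###                 
                    @     ####                    
                    @ ####     #                  
                  ##@#        #                   
              ####  @                             
            ##     @                              
                   @                              
                                                  
                                                  
                                                  
                                                  


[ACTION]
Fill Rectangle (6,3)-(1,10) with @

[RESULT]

+                                                 
   @@@@@@@@                                       
   @@@@@@@@                                       
   @@@@@@@@                                       
   @@@@@@@@......                                 
   @@@@@@@@......    @                            
   @@@@@@@@          @                            
                     @        ###                 
                    @     ####                    
                    @ ####     #                  
                  ##@#        #                   
              ####  @                             
            ##     @                              
                   @                              
                                                  
                                                  
                                                  
                                                  


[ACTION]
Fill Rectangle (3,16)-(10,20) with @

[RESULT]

+                                                 
   @@@@@@@@                                       
   @@@@@@@@                                       
   @@@@@@@@     @@@@@                             
   @@@@@@@@.....@@@@@                             
   @@@@@@@@.....@@@@@@                            
   @@@@@@@@     @@@@@@                            
                @@@@@@        ###                 
                @@@@@     ####                    
                @@@@@ ####     #                  
                @@@@@#        #                   
              ####  @                             
            ##     @                              
                   @                              
                                                  
                                                  
                                                  
                                                  


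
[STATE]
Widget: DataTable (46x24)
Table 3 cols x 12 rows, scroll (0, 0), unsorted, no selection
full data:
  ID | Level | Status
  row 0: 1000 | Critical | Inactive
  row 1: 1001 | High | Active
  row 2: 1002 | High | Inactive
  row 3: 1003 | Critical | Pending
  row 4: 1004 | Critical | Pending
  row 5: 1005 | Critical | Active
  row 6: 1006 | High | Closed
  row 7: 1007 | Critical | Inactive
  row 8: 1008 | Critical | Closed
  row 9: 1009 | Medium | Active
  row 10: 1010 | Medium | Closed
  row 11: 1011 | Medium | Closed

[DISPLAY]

ID  │Level   │Status                          
────┼────────┼────────                        
1000│Critical│Inactive                        
1001│High    │Active                          
1002│High    │Inactive                        
1003│Critical│Pending                         
1004│Critical│Pending                         
1005│Critical│Active                          
1006│High    │Closed                          
1007│Critical│Inactive                        
1008│Critical│Closed                          
1009│Medium  │Active                          
1010│Medium  │Closed                          
1011│Medium  │Closed                          
                                              
                                              
                                              
                                              
                                              
                                              
                                              
                                              
                                              
                                              


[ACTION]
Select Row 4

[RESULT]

ID  │Level   │Status                          
────┼────────┼────────                        
1000│Critical│Inactive                        
1001│High    │Active                          
1002│High    │Inactive                        
1003│Critical│Pending                         
>004│Critical│Pending                         
1005│Critical│Active                          
1006│High    │Closed                          
1007│Critical│Inactive                        
1008│Critical│Closed                          
1009│Medium  │Active                          
1010│Medium  │Closed                          
1011│Medium  │Closed                          
                                              
                                              
                                              
                                              
                                              
                                              
                                              
                                              
                                              
                                              


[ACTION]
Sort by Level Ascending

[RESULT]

ID  │Level  ▲│Status                          
────┼────────┼────────                        
1000│Critical│Inactive                        
1003│Critical│Pending                         
1004│Critical│Pending                         
1005│Critical│Active                          
>007│Critical│Inactive                        
1008│Critical│Closed                          
1001│High    │Active                          
1002│High    │Inactive                        
1006│High    │Closed                          
1009│Medium  │Active                          
1010│Medium  │Closed                          
1011│Medium  │Closed                          
                                              
                                              
                                              
                                              
                                              
                                              
                                              
                                              
                                              
                                              


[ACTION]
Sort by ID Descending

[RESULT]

ID ▼│Level   │Status                          
────┼────────┼────────                        
1011│Medium  │Closed                          
1010│Medium  │Closed                          
1009│Medium  │Active                          
1008│Critical│Closed                          
>007│Critical│Inactive                        
1006│High    │Closed                          
1005│Critical│Active                          
1004│Critical│Pending                         
1003│Critical│Pending                         
1002│High    │Inactive                        
1001│High    │Active                          
1000│Critical│Inactive                        
                                              
                                              
                                              
                                              
                                              
                                              
                                              
                                              
                                              
                                              


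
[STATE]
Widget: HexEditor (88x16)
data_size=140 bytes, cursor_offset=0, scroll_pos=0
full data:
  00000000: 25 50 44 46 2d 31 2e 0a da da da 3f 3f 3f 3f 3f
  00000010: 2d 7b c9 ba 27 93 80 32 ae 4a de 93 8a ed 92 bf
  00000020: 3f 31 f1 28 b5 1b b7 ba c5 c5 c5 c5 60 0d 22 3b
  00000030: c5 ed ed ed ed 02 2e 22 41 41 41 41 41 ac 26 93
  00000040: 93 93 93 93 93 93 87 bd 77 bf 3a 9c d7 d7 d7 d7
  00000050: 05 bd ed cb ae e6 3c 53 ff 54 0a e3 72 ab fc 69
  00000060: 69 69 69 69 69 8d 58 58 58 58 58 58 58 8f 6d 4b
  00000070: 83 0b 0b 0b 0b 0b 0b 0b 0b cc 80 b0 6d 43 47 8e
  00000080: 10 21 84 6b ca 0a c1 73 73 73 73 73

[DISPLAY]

00000000  25 50 44 46 2d 31 2e 0a  da da da 3f 3f 3f 3f 3f  |%PDF-1.....?????|          
00000010  2d 7b c9 ba 27 93 80 32  ae 4a de 93 8a ed 92 bf  |-{..'..2.J......|          
00000020  3f 31 f1 28 b5 1b b7 ba  c5 c5 c5 c5 60 0d 22 3b  |?1.(........`.";|          
00000030  c5 ed ed ed ed 02 2e 22  41 41 41 41 41 ac 26 93  |......."AAAAA.&.|          
00000040  93 93 93 93 93 93 87 bd  77 bf 3a 9c d7 d7 d7 d7  |........w.:.....|          
00000050  05 bd ed cb ae e6 3c 53  ff 54 0a e3 72 ab fc 69  |......<S.T..r..i|          
00000060  69 69 69 69 69 8d 58 58  58 58 58 58 58 8f 6d 4b  |iiiii.XXXXXXX.mK|          
00000070  83 0b 0b 0b 0b 0b 0b 0b  0b cc 80 b0 6d 43 47 8e  |............mCG.|          
00000080  10 21 84 6b ca 0a c1 73  73 73 73 73              |.!.k...sssss    |          
                                                                                        
                                                                                        
                                                                                        
                                                                                        
                                                                                        
                                                                                        
                                                                                        


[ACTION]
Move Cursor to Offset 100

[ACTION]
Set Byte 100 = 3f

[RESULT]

00000000  25 50 44 46 2d 31 2e 0a  da da da 3f 3f 3f 3f 3f  |%PDF-1.....?????|          
00000010  2d 7b c9 ba 27 93 80 32  ae 4a de 93 8a ed 92 bf  |-{..'..2.J......|          
00000020  3f 31 f1 28 b5 1b b7 ba  c5 c5 c5 c5 60 0d 22 3b  |?1.(........`.";|          
00000030  c5 ed ed ed ed 02 2e 22  41 41 41 41 41 ac 26 93  |......."AAAAA.&.|          
00000040  93 93 93 93 93 93 87 bd  77 bf 3a 9c d7 d7 d7 d7  |........w.:.....|          
00000050  05 bd ed cb ae e6 3c 53  ff 54 0a e3 72 ab fc 69  |......<S.T..r..i|          
00000060  69 69 69 69 3F 8d 58 58  58 58 58 58 58 8f 6d 4b  |iiii?.XXXXXXX.mK|          
00000070  83 0b 0b 0b 0b 0b 0b 0b  0b cc 80 b0 6d 43 47 8e  |............mCG.|          
00000080  10 21 84 6b ca 0a c1 73  73 73 73 73              |.!.k...sssss    |          
                                                                                        
                                                                                        
                                                                                        
                                                                                        
                                                                                        
                                                                                        
                                                                                        


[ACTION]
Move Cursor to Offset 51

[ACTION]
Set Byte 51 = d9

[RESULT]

00000000  25 50 44 46 2d 31 2e 0a  da da da 3f 3f 3f 3f 3f  |%PDF-1.....?????|          
00000010  2d 7b c9 ba 27 93 80 32  ae 4a de 93 8a ed 92 bf  |-{..'..2.J......|          
00000020  3f 31 f1 28 b5 1b b7 ba  c5 c5 c5 c5 60 0d 22 3b  |?1.(........`.";|          
00000030  c5 ed ed D9 ed 02 2e 22  41 41 41 41 41 ac 26 93  |......."AAAAA.&.|          
00000040  93 93 93 93 93 93 87 bd  77 bf 3a 9c d7 d7 d7 d7  |........w.:.....|          
00000050  05 bd ed cb ae e6 3c 53  ff 54 0a e3 72 ab fc 69  |......<S.T..r..i|          
00000060  69 69 69 69 3f 8d 58 58  58 58 58 58 58 8f 6d 4b  |iiii?.XXXXXXX.mK|          
00000070  83 0b 0b 0b 0b 0b 0b 0b  0b cc 80 b0 6d 43 47 8e  |............mCG.|          
00000080  10 21 84 6b ca 0a c1 73  73 73 73 73              |.!.k...sssss    |          
                                                                                        
                                                                                        
                                                                                        
                                                                                        
                                                                                        
                                                                                        
                                                                                        


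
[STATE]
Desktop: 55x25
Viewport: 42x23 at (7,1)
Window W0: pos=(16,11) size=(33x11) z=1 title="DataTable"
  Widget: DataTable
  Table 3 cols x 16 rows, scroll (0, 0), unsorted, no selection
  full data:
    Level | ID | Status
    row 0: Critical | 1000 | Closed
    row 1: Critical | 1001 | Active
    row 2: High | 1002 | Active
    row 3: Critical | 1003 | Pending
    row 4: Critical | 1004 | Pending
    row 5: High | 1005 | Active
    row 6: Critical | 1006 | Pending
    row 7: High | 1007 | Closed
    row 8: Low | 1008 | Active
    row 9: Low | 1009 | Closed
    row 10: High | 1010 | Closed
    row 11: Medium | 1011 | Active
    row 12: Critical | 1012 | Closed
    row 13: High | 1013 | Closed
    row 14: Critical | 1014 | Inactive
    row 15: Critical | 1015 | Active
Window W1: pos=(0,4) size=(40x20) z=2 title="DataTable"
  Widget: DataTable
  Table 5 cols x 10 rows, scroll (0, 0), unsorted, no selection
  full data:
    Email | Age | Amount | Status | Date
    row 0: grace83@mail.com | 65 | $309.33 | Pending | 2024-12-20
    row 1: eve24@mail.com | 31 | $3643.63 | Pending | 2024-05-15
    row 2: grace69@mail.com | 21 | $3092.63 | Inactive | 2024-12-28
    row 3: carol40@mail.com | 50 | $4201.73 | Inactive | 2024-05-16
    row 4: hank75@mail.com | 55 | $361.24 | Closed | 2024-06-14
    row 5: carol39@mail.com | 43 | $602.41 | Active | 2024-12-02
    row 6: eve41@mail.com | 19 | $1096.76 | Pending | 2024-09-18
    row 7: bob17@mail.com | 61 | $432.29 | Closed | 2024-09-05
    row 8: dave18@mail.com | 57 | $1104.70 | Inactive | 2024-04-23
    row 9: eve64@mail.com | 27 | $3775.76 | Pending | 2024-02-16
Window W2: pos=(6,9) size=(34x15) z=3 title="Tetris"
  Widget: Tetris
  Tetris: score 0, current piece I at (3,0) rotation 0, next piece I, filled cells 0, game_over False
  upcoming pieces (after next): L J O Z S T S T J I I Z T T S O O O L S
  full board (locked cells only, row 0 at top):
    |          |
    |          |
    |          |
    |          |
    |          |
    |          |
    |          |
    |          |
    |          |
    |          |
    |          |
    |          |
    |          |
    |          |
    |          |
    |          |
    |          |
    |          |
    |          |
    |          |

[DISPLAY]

                                          
                                          
                                          
━━━━━━━━━━━━━━━━━━━━━━━━━━━━━━━━┓         
able                            ┃         
────────────────────────────────┨         
          │Age│Amount  │Status  ┃         
──────────┼───┼────────┼────────┃         
━━━━━━━━━━━━━━━━━━━━━━━━━━━━━━━━┓         
 Tetris                         ┃         
────────────────────────────────┨━━━━━━━━┓
          │Next:                ┃        ┃
          │████                 ┃────────┨
          │                     ┃        ┃
          │                     ┃        ┃
          │                     ┃        ┃
          │                     ┃        ┃
          │Score:               ┃        ┃
          │0                    ┃        ┃
          │                     ┃        ┃
          │                     ┃━━━━━━━━┛
          │                     ┃         
━━━━━━━━━━━━━━━━━━━━━━━━━━━━━━━━┛         


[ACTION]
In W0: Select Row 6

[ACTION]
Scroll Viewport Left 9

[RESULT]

                                          
                                          
                                          
┏━━━━━━━━━━━━━━━━━━━━━━━━━━━━━━━━━━━━━━┓  
┃ DataTable                            ┃  
┠──────────────────────────────────────┨  
┃Email           │Age│Amount  │Status  ┃  
┃────────────────┼───┼────────┼────────┃  
┃grace┏━━━━━━━━━━━━━━━━━━━━━━━━━━━━━━━━┓  
┃eve24┃ Tetris                         ┃  
┃grace┠────────────────────────────────┨━━
┃carol┃          │Next:                ┃  
┃hank7┃          │████                 ┃──
┃carol┃          │                     ┃  
┃eve41┃          │                     ┃  
┃bob17┃          │                     ┃  
┃dave1┃          │                     ┃  
┃eve64┃          │Score:               ┃  
┃     ┃          │0                    ┃  
┃     ┃          │                     ┃  
┃     ┃          │                     ┃━━
┃     ┃          │                     ┃  
┗━━━━━┗━━━━━━━━━━━━━━━━━━━━━━━━━━━━━━━━┛  


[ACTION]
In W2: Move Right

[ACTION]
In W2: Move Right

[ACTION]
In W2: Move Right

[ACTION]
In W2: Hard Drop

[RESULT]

                                          
                                          
                                          
┏━━━━━━━━━━━━━━━━━━━━━━━━━━━━━━━━━━━━━━┓  
┃ DataTable                            ┃  
┠──────────────────────────────────────┨  
┃Email           │Age│Amount  │Status  ┃  
┃────────────────┼───┼────────┼────────┃  
┃grace┏━━━━━━━━━━━━━━━━━━━━━━━━━━━━━━━━┓  
┃eve24┃ Tetris                         ┃  
┃grace┠────────────────────────────────┨━━
┃carol┃          │Next:                ┃  
┃hank7┃          │  ▒                  ┃──
┃carol┃          │▒▒▒                  ┃  
┃eve41┃          │                     ┃  
┃bob17┃          │                     ┃  
┃dave1┃          │                     ┃  
┃eve64┃          │Score:               ┃  
┃     ┃          │0                    ┃  
┃     ┃          │                     ┃  
┃     ┃          │                     ┃━━
┃     ┃      ████│                     ┃  
┗━━━━━┗━━━━━━━━━━━━━━━━━━━━━━━━━━━━━━━━┛  


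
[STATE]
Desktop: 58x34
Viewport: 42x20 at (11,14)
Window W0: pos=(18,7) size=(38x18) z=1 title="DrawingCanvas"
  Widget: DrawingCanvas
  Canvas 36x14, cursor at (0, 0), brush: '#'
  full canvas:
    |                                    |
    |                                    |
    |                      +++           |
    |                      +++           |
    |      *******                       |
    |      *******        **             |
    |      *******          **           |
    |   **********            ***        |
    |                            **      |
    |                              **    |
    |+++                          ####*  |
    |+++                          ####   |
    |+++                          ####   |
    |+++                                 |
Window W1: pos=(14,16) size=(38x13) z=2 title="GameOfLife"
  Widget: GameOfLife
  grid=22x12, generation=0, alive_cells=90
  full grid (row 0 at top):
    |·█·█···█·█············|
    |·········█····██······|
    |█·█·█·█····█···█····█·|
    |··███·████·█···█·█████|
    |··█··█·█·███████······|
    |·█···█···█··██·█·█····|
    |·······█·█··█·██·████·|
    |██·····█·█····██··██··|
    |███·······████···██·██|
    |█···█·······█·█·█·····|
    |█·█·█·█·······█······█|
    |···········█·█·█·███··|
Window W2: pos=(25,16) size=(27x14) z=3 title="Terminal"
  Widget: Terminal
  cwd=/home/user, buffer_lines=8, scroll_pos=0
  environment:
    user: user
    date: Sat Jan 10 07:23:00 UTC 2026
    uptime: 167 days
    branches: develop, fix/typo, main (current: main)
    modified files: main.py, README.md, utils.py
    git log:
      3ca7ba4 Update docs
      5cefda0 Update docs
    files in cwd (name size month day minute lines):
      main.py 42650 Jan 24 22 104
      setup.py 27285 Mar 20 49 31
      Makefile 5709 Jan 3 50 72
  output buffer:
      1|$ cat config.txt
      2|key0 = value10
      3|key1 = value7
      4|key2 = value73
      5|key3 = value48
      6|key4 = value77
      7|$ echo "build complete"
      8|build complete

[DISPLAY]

       ┃      *******                     
       ┃      *******        **           
   ┏━━━━━━━━━━┏━━━━━━━━━━━━━━━━━━━━━━━━━┓ 
   ┃ GameOfLif┃ Terminal                ┃ 
   ┠──────────┠─────────────────────────┨ 
   ┃Gen: 0    ┃$ cat config.txt         ┃ 
   ┃█·█·█·█···┃key0 = value10           ┃*
   ┃··███·████┃key1 = value7            ┃ 
   ┃··█··█·█·█┃key2 = value73           ┃ 
   ┃·█···█···█┃key3 = value48           ┃ 
   ┃·······█·█┃key4 = value77           ┃━
   ┃██·····█·█┃$ echo "build complete"  ┃ 
   ┃███·······┃build complete           ┃ 
   ┃█···█·····┃$ █                      ┃ 
   ┗━━━━━━━━━━┃                         ┃ 
              ┗━━━━━━━━━━━━━━━━━━━━━━━━━┛ 
                                          
                                          
                                          
                                          


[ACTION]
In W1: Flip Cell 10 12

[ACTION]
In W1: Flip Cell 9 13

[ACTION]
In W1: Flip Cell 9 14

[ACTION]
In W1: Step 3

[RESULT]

       ┃      *******                     
       ┃      *******        **           
   ┏━━━━━━━━━━┏━━━━━━━━━━━━━━━━━━━━━━━━━┓ 
   ┃ GameOfLif┃ Terminal                ┃ 
   ┠──────────┠─────────────────────────┨ 
   ┃Gen: 3    ┃$ cat config.txt         ┃ 
   ┃···████···┃key0 = value10           ┃*
   ┃··█·█···█·┃key1 = value7            ┃ 
   ┃·███·█··█·┃key2 = value73           ┃ 
   ┃█··█······┃key3 = value48           ┃ 
   ┃█·█····█··┃key4 = value77           ┃━
   ┃█·██····█·┃$ echo "build complete"  ┃ 
   ┃····█····█┃build complete           ┃ 
   ┃····█·····┃$ █                      ┃ 
   ┗━━━━━━━━━━┃                         ┃ 
              ┗━━━━━━━━━━━━━━━━━━━━━━━━━┛ 
                                          
                                          
                                          
                                          


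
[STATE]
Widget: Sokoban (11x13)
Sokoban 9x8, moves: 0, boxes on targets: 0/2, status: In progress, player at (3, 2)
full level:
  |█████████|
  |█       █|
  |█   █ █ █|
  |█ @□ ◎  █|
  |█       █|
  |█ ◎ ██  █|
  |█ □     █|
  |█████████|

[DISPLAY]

█████████  
█       █  
█   █ █ █  
█ @□ ◎  █  
█       █  
█ ◎ ██  █  
█ □     █  
█████████  
Moves: 0  0
           
           
           
           


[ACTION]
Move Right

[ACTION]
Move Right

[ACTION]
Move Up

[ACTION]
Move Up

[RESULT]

█████████  
█       █  
█   █ █ █  
█   @■  █  
█       █  
█ ◎ ██  █  
█ □     █  
█████████  
Moves: 2  1
           
           
           
           


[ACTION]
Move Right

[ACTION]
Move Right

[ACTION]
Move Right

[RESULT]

█████████  
█       █  
█   █ █ █  
█    ◎@□█  
█       █  
█ ◎ ██  █  
█ □     █  
█████████  
Moves: 4  0
           
           
           
           


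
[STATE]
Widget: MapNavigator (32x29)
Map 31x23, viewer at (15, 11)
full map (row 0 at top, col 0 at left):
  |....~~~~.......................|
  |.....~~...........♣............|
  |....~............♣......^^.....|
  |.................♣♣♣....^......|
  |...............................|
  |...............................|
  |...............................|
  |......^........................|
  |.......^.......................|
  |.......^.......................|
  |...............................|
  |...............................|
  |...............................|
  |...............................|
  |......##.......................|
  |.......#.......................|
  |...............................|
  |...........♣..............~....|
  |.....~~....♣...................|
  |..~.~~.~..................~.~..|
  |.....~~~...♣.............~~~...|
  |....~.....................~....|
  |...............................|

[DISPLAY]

                                
                                
                                
 ....~~~~.......................
 .....~~...........♣............
 ....~............♣......^^.....
 .................♣♣♣....^......
 ...............................
 ...............................
 ...............................
 ......^........................
 .......^.......................
 .......^.......................
 ...............................
 ...............@...............
 ...............................
 ...............................
 ......##.......................
 .......#.......................
 ...............................
 ...........♣..............~....
 .....~~....♣...................
 ..~.~~.~..................~.~..
 .....~~~...♣.............~~~...
 ....~.....................~....
 ...............................
                                
                                
                                


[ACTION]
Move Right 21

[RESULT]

                                
                                
                                
.................               
....♣............               
...♣......^^.....               
...♣♣♣....^......               
.................               
.................               
.................               
.................               
.................               
.................               
.................               
................@               
.................               
.................               
.................               
.................               
.................               
............~....               
.................               
............~.~..               
...........~~~...               
............~....               
.................               
                                
                                
                                


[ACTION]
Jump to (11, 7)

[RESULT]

                                
                                
                                
                                
                                
                                
                                
     ....~~~~...................
     .....~~...........♣........
     ....~............♣......^^.
     .................♣♣♣....^..
     ...........................
     ...........................
     ...........................
     ......^....@...............
     .......^...................
     .......^...................
     ...........................
     ...........................
     ...........................
     ...........................
     ......##...................
     .......#...................
     ...........................
     ...........♣..............~
     .....~~....♣...............
     ..~.~~.~..................~
     .....~~~...♣.............~~
     ....~.....................~


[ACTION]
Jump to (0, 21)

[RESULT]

                ......^.........
                .......^........
                .......^........
                ................
                ................
                ................
                ................
                ......##........
                .......#........
                ................
                ...........♣....
                .....~~....♣....
                ..~.~~.~........
                .....~~~...♣....
                @...~...........
                ................
                                
                                
                                
                                
                                
                                
                                
                                
                                
                                
                                
                                
                                


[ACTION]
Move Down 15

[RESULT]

                .......^........
                .......^........
                ................
                ................
                ................
                ................
                ......##........
                .......#........
                ................
                ...........♣....
                .....~~....♣....
                ..~.~~.~........
                .....~~~...♣....
                ....~...........
                @...............
                                
                                
                                
                                
                                
                                
                                
                                
                                
                                
                                
                                
                                
                                


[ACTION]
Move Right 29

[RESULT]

..................              
..................              
..................              
..................              
..................              
..................              
..................              
..................              
..................              
.............~....              
..................              
.............~.~..              
............~~~...              
.............~....              
................@.              
                                
                                
                                
                                
                                
                                
                                
                                
                                
                                
                                
                                
                                
                                


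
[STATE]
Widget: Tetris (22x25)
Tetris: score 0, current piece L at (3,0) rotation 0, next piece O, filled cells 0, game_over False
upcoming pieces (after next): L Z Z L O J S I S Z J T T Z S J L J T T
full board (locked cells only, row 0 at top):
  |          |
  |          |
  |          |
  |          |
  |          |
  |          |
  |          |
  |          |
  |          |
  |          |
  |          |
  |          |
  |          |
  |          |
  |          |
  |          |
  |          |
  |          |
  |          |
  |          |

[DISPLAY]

     ▒    │Next:      
   ▒▒▒    │▓▓         
          │▓▓         
          │           
          │           
          │           
          │Score:     
          │0          
          │           
          │           
          │           
          │           
          │           
          │           
          │           
          │           
          │           
          │           
          │           
          │           
          │           
          │           
          │           
          │           
          │           


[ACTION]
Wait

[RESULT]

          │Next:      
     ▒    │▓▓         
   ▒▒▒    │▓▓         
          │           
          │           
          │           
          │Score:     
          │0          
          │           
          │           
          │           
          │           
          │           
          │           
          │           
          │           
          │           
          │           
          │           
          │           
          │           
          │           
          │           
          │           
          │           


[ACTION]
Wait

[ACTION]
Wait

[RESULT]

          │Next:      
          │▓▓         
          │▓▓         
     ▒    │           
   ▒▒▒    │           
          │           
          │Score:     
          │0          
          │           
          │           
          │           
          │           
          │           
          │           
          │           
          │           
          │           
          │           
          │           
          │           
          │           
          │           
          │           
          │           
          │           


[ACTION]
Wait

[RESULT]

          │Next:      
          │▓▓         
          │▓▓         
          │           
     ▒    │           
   ▒▒▒    │           
          │Score:     
          │0          
          │           
          │           
          │           
          │           
          │           
          │           
          │           
          │           
          │           
          │           
          │           
          │           
          │           
          │           
          │           
          │           
          │           


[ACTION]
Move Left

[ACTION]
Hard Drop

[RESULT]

    ▓▓    │Next:      
    ▓▓    │  ▒        
          │▒▒▒        
          │           
          │           
          │           
          │Score:     
          │0          
          │           
          │           
          │           
          │           
          │           
          │           
          │           
          │           
          │           
          │           
    ▒     │           
  ▒▒▒     │           
          │           
          │           
          │           
          │           
          │           
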